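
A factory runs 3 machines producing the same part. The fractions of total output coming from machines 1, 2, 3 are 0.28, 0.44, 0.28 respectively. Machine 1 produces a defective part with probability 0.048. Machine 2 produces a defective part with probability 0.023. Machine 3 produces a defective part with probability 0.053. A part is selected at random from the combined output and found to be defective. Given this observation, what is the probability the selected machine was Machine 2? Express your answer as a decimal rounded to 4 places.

Posterior probability ≈ 0.2635

P(defective|M1) = 0.048; P(defective|M2) = 0.023; P(defective|M3) = 0.053.
Prior × likelihood for each source: 0.28·0.048=0.01344, 0.44·0.023=0.01012, 0.28·0.053=0.01484. Summing gives P(defective) = 0.038400.
P(Machine 2 | defective) = 0.01012 / 0.038400 = 0.2635.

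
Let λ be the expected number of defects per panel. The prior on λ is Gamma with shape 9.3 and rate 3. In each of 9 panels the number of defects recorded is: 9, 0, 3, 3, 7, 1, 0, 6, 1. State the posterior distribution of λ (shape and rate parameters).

Total count ∑xᵢ = 30 over n = 9 panels.
Gamma is conjugate to the Poisson likelihood: posterior is Gamma(shape = 9.3+30 = 39.3, rate = 3+9 = 12).

Posterior: Gamma(shape=39.3, rate=12)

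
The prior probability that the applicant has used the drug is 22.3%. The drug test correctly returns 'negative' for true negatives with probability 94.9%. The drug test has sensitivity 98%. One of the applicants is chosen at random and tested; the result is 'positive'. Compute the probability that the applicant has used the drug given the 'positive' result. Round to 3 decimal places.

P(H | E) ≈ 0.847

Let H be the event that the applicant has used the drug. P(H) = 0.223, so P(¬H) = 0.777. With E the 'positive' result, P(E|H) = 0.98 and P(E|¬H) = 0.051.
P(E) = 0.98·0.223 + 0.051·0.777 = 0.21854 + 0.039627 = 0.25817.
By Bayes' theorem, P(H|E) = 0.21854 / 0.25817 = 0.847.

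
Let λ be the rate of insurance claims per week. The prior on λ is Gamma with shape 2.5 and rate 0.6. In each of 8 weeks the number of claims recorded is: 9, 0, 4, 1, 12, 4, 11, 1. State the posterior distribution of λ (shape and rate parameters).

The Poisson likelihood adds the total count to the shape and the number of exposure periods to the rate. Here ∑xᵢ = 42 and n = 8, so shape 2.5→44.5 and rate 0.6→8.6.

Posterior: Gamma(shape=44.5, rate=8.6)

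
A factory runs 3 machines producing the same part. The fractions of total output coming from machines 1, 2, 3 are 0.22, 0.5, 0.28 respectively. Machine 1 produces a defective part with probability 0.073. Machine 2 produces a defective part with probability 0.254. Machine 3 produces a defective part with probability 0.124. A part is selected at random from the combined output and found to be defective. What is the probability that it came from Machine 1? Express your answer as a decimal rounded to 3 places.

Tabulate prior·likelihood by source: [1] prior 0.22, lik 0.073, product 0.01606; [2] prior 0.5, lik 0.254, product 0.1270; [3] prior 0.28, lik 0.124, product 0.03472.
Normalizing constant = 0.17778; the posterior for Machine 1 is its product over the sum, 0.01606/0.17778 = 0.090.

Posterior probability ≈ 0.090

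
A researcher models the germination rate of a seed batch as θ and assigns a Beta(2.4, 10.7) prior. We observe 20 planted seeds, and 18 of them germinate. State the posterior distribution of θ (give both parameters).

Observing 18 successes and 2 failures updates Beta(2.4, 10.7) by adding the success and failure counts to the two shape parameters: α = 2.4+18 = 20.4, β = 10.7+2 = 12.7.

Posterior: Beta(20.4, 12.7)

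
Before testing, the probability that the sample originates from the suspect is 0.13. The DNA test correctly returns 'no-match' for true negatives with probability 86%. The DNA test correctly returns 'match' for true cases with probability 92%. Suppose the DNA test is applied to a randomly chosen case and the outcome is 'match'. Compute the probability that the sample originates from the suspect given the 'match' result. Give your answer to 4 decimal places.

P(H | E) ≈ 0.4954

Let H be the event that the sample originates from the suspect. P(H) = 0.13, so P(¬H) = 0.87. With E the 'match' result, P(E|H) = 0.92 and P(E|¬H) = 0.14.
P(E) = 0.92·0.13 + 0.14·0.87 = 0.11960 + 0.12180 = 0.24140.
By Bayes' theorem, P(H|E) = 0.11960 / 0.24140 = 0.4954.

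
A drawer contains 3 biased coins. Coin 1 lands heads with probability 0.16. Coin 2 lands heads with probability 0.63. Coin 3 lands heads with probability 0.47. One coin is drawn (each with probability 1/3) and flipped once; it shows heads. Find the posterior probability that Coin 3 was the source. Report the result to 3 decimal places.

Tabulate prior·likelihood by source: [1] prior 0.333333, lik 0.16, product 0.05333; [2] prior 0.333333, lik 0.63, product 0.2100; [3] prior 0.333333, lik 0.47, product 0.1567.
Normalizing constant = 0.42000; the posterior for Coin 3 is its product over the sum, 0.1567/0.42000 = 0.373.

Posterior probability ≈ 0.373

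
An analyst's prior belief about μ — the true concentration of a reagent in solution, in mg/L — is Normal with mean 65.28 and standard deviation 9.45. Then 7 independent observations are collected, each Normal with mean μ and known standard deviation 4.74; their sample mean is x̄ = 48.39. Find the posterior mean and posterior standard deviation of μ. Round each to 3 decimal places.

With known σ, the Normal prior is conjugate. Weight on the data is w = (n/σ²)/(n/σ² + 1/τ₀²) = 0.311560/(0.311560+0.0111979) = 0.96531.
Posterior mean = w·x̄ + (1−w)·μ₀ = 0.96531·48.39 + 0.034694·65.28 = 48.976. Posterior variance = 1/(0.311560+0.0111979) = 3.09830, so SD = 1.760.

Posterior mean ≈ 48.976; posterior SD ≈ 1.760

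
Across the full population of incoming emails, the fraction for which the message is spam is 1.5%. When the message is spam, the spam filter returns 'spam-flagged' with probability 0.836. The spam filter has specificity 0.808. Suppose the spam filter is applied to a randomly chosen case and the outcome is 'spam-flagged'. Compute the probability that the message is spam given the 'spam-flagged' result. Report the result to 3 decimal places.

P(H | E) ≈ 0.062

Write H for 'the message is spam'. Prior odds H:¬H = 0.015/0.985 = 0.015228. For the 'spam-flagged' outcome, the likelihood ratio is 0.836/0.192 = 4.3542.
Posterior odds = 0.015228 × 4.3542 = 0.066307, so P(H|E) = 0.066307/(1+0.066307) = 0.062.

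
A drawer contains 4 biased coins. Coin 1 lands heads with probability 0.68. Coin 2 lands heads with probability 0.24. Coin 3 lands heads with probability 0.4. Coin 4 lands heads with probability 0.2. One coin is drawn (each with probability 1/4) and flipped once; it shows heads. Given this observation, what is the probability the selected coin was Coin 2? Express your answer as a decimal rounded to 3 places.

Tabulate prior·likelihood by source: [1] prior 0.25, lik 0.68, product 0.1700; [2] prior 0.25, lik 0.24, product 0.06000; [3] prior 0.25, lik 0.4, product 0.1000; [4] prior 0.25, lik 0.2, product 0.05000.
Normalizing constant = 0.38000; the posterior for Coin 2 is its product over the sum, 0.06000/0.38000 = 0.158.

Posterior probability ≈ 0.158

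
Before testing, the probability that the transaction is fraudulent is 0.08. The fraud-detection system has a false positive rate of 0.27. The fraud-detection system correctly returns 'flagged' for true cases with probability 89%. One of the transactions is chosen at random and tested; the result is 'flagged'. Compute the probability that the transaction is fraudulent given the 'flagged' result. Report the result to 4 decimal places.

P(H | E) ≈ 0.2228

Let H be the event that the transaction is fraudulent. P(H) = 0.08, so P(¬H) = 0.92. With E the 'flagged' result, P(E|H) = 0.89 and P(E|¬H) = 0.27.
P(E) = 0.89·0.08 + 0.27·0.92 = 0.071200 + 0.24840 = 0.31960.
By Bayes' theorem, P(H|E) = 0.071200 / 0.31960 = 0.2228.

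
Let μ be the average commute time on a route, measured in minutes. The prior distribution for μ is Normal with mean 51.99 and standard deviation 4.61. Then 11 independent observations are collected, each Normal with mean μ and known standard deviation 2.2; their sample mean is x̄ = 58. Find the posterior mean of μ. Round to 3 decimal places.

Prior precision 1/τ₀² = 1/4.61² = 0.0470542; data precision n/σ² = 11/2.2² = 2.27273.
Posterior precision = 0.0470542 + 2.27273 = 2.31978.
Posterior mean = (0.0470542·51.99 + 2.27273·58) / 2.31978 = 57.878.

Posterior mean ≈ 57.878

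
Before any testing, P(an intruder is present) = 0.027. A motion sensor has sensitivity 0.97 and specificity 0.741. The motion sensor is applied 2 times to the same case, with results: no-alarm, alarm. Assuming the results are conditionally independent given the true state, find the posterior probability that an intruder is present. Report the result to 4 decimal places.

With H the event that an intruder is present, the joint likelihood of the observed sequence is P(data|H) = 0.03·0.97 = 0.029100 and P(data|¬H) = 0.741·0.259 = 0.19192.
Bayes: P(H|data) = 0.027·0.029100 / (0.027·0.029100 + 0.973·0.19192) = 0.00078570/0.18752 = 0.0042.

Posterior P(H) ≈ 0.0042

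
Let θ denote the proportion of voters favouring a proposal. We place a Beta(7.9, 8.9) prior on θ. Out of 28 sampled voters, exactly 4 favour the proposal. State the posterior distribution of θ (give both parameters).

Observing 4 successes and 24 failures updates Beta(7.9, 8.9) by adding the success and failure counts to the two shape parameters: α = 7.9+4 = 11.9, β = 8.9+24 = 32.9.

Posterior: Beta(11.9, 32.9)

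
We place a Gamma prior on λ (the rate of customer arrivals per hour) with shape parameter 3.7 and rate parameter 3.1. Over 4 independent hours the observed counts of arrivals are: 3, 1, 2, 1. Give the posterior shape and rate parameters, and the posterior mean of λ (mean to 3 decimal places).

Total count ∑xᵢ = 7 over n = 4 hours.
Gamma is conjugate to the Poisson likelihood: posterior is Gamma(shape = 3.7+7 = 10.7, rate = 3.1+4 = 7.1).
E[λ | data] = 10.7/7.1 = 1.507.

Posterior: Gamma(shape=10.7, rate=7.1); mean ≈ 1.507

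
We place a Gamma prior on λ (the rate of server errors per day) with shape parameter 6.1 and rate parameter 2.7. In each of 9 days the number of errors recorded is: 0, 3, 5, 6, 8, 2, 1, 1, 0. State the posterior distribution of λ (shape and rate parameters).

Total count ∑xᵢ = 26 over n = 9 days.
Gamma is conjugate to the Poisson likelihood: posterior is Gamma(shape = 6.1+26 = 32.1, rate = 2.7+9 = 11.7).

Posterior: Gamma(shape=32.1, rate=11.7)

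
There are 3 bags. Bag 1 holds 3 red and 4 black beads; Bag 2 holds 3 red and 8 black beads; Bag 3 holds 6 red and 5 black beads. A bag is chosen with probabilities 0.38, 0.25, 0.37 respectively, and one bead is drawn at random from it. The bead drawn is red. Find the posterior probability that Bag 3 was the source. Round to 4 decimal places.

Tabulate prior·likelihood by source: [1] prior 0.38, lik 0.4286, product 0.1629; [2] prior 0.25, lik 0.2727, product 0.06818; [3] prior 0.37, lik 0.5455, product 0.2018.
Normalizing constant = 0.43286; the posterior for Bag 3 is its product over the sum, 0.2018/0.43286 = 0.4662.

Posterior probability ≈ 0.4662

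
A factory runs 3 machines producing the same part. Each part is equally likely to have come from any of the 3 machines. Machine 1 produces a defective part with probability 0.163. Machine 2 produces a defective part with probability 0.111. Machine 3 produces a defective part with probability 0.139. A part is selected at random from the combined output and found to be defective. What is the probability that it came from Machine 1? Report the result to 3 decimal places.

P(defective|M1) = 0.163; P(defective|M2) = 0.111; P(defective|M3) = 0.139.
Prior × likelihood for each source: 0.333333·0.163=0.05433, 0.333333·0.111=0.03700, 0.333333·0.139=0.04633. Summing gives P(defective) = 0.13767.
P(Machine 1 | defective) = 0.05433 / 0.13767 = 0.395.

Posterior probability ≈ 0.395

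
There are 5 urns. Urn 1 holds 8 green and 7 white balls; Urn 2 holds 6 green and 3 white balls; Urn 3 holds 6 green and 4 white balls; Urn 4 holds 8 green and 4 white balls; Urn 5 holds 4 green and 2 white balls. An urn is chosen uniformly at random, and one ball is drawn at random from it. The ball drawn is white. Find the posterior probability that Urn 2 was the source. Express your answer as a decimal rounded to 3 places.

Posterior probability ≈ 0.179

Tabulate prior·likelihood by source: [1] prior 0.2, lik 0.4667, product 0.09333; [2] prior 0.2, lik 0.3333, product 0.06667; [3] prior 0.2, lik 0.4, product 0.08000; [4] prior 0.2, lik 0.3333, product 0.06667; [5] prior 0.2, lik 0.3333, product 0.06667.
Normalizing constant = 0.37333; the posterior for Urn 2 is its product over the sum, 0.06667/0.37333 = 0.179.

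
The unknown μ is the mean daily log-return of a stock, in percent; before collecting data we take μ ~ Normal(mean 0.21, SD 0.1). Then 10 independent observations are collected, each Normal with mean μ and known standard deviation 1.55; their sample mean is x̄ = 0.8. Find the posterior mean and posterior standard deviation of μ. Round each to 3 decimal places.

Prior precision 1/τ₀² = 1/0.1² = 100.000; data precision n/σ² = 10/1.55² = 4.16233.
Posterior precision = 100.000 + 4.16233 = 104.162, giving posterior SD = 1/√104.162 = 0.098.
Posterior mean = (100.000·0.21 + 4.16233·0.8) / 104.162 = 0.234.

Posterior mean ≈ 0.234; posterior SD ≈ 0.098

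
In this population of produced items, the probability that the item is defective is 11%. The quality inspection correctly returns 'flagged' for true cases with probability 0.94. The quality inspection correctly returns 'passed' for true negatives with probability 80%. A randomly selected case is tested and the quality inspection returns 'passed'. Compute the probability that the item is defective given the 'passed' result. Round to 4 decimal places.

Write H for 'the item is defective'. Prior odds H:¬H = 0.11/0.89 = 0.12360. For the 'passed' outcome, the likelihood ratio is 0.06/0.8 = 0.075000.
Posterior odds = 0.12360 × 0.075000 = 0.0092697, so P(H|E) = 0.0092697/(1+0.0092697) = 0.0092.

P(H | E) ≈ 0.0092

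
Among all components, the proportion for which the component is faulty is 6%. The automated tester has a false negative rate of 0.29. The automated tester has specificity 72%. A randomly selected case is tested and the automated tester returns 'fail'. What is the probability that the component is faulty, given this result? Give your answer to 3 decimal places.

P(H | E) ≈ 0.139

Let H be the event that the component is faulty. P(H) = 0.06, so P(¬H) = 0.94. With E the 'fail' result, P(E|H) = 0.71 and P(E|¬H) = 0.28.
P(E) = 0.71·0.06 + 0.28·0.94 = 0.042600 + 0.26320 = 0.30580.
By Bayes' theorem, P(H|E) = 0.042600 / 0.30580 = 0.139.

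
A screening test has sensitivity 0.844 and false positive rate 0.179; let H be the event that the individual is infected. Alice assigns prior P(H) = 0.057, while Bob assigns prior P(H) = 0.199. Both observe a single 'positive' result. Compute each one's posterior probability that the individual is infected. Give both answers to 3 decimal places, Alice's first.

Alice: 0.222; Bob: 0.539

P('+'|H) = 0.844, P('+'|¬H) = 0.179.
Alice: numerator 0.844·0.057 = 0.048108; evidence = 0.048108+0.179·0.943 = 0.21690; posterior = 0.222.
Bob: numerator 0.844·0.199 = 0.16796; evidence = 0.16796+0.179·0.801 = 0.31133; posterior = 0.539.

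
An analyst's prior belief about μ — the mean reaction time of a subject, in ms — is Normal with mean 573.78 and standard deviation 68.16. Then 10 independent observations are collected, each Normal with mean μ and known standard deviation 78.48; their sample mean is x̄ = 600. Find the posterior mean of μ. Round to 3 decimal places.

Prior precision 1/τ₀² = 1/68.16² = 0.00021525; data precision n/σ² = 10/78.48² = 0.00162361.
Posterior precision = 0.00021525 + 0.00162361 = 0.00183886.
Posterior mean = (0.00021525·573.78 + 0.00162361·600) / 0.00183886 = 596.931.

Posterior mean ≈ 596.931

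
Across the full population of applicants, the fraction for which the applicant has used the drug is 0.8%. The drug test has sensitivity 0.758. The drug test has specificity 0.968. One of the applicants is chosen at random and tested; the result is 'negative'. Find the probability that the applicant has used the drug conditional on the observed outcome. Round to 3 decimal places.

Let H be the event that the applicant has used the drug. P(H) = 0.008, so P(¬H) = 0.992. With E the 'negative' result, P(E|H) = 0.242 and P(E|¬H) = 0.968.
P(E) = 0.242·0.008 + 0.968·0.992 = 0.0019360 + 0.96026 = 0.96219.
By Bayes' theorem, P(H|E) = 0.0019360 / 0.96219 = 0.002.

P(H | E) ≈ 0.002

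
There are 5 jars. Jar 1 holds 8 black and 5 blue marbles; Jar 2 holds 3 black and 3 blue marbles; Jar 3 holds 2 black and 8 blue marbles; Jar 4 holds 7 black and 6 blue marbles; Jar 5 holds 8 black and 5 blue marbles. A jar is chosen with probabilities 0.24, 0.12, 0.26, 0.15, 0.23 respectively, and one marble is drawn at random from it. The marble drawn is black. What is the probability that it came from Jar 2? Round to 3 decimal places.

Tabulate prior·likelihood by source: [1] prior 0.24, lik 0.6154, product 0.1477; [2] prior 0.12, lik 0.5, product 0.06000; [3] prior 0.26, lik 0.2, product 0.05200; [4] prior 0.15, lik 0.5385, product 0.08077; [5] prior 0.23, lik 0.6154, product 0.1415.
Normalizing constant = 0.48200; the posterior for Jar 2 is its product over the sum, 0.06000/0.48200 = 0.124.

Posterior probability ≈ 0.124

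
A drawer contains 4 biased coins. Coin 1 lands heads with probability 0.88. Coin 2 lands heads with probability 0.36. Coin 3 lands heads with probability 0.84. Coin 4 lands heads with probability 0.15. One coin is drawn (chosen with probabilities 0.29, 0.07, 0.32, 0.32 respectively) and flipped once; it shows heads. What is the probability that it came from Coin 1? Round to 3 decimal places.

Posterior probability ≈ 0.427

Tabulate prior·likelihood by source: [1] prior 0.29, lik 0.88, product 0.2552; [2] prior 0.07, lik 0.36, product 0.02520; [3] prior 0.32, lik 0.84, product 0.2688; [4] prior 0.32, lik 0.15, product 0.04800.
Normalizing constant = 0.59720; the posterior for Coin 1 is its product over the sum, 0.2552/0.59720 = 0.427.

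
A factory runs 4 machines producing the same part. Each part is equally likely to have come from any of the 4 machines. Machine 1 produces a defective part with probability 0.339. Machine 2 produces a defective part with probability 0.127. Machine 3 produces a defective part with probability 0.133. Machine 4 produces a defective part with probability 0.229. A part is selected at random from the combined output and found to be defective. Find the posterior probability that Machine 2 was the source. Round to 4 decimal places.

Tabulate prior·likelihood by source: [1] prior 0.25, lik 0.339, product 0.08475; [2] prior 0.25, lik 0.127, product 0.03175; [3] prior 0.25, lik 0.133, product 0.03325; [4] prior 0.25, lik 0.229, product 0.05725.
Normalizing constant = 0.20700; the posterior for Machine 2 is its product over the sum, 0.03175/0.20700 = 0.1534.

Posterior probability ≈ 0.1534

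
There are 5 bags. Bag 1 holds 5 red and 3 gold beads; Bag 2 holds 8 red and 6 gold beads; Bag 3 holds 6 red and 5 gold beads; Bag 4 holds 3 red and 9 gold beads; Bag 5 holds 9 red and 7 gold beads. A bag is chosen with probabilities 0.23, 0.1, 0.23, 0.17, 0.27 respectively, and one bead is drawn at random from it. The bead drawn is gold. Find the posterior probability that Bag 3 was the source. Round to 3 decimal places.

Posterior probability ≈ 0.218

P(gold|Bag 1) = 0.375; P(gold|Bag 2) = 0.4286; P(gold|Bag 3) = 0.4545; P(gold|Bag 4) = 0.75; P(gold|Bag 5) = 0.4375.
Prior × likelihood for each source: 0.23·0.375=0.08625, 0.1·0.4286=0.04286, 0.23·0.4545=0.1045, 0.17·0.75=0.1275, 0.27·0.4375=0.1181. Summing gives P(gold) = 0.47928.
P(Bag 3 | gold) = 0.1045 / 0.47928 = 0.218.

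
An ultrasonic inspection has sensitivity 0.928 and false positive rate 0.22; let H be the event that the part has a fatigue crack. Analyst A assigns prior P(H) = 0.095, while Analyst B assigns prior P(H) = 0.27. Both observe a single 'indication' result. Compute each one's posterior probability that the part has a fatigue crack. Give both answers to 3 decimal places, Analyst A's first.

The likelihood ratio for an 'indication' result is 0.928/0.22 = 4.2182.
Analyst A: prior odds 0.095/0.905 = 0.10497; posterior odds 0.44279; posterior probability 0.307.
Analyst B: prior odds 0.27/0.73 = 0.36986; posterior odds 1.5601; posterior probability 0.609.

Analyst A: 0.307; Analyst B: 0.609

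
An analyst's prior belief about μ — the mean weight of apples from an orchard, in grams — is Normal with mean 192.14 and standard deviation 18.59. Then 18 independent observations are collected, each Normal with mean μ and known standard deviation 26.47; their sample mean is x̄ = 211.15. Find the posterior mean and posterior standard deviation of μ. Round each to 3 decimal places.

Prior precision 1/τ₀² = 1/18.59² = 0.00289362; data precision n/σ² = 18/26.47² = 0.0256900.
Posterior precision = 0.00289362 + 0.0256900 = 0.0285836, giving posterior SD = 1/√0.0285836 = 5.915.
Posterior mean = (0.00289362·192.14 + 0.0256900·211.15) / 0.0285836 = 209.226.

Posterior mean ≈ 209.226; posterior SD ≈ 5.915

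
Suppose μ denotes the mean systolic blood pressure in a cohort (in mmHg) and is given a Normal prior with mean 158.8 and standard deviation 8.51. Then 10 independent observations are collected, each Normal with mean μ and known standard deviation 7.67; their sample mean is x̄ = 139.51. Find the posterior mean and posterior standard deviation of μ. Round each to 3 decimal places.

Prior precision 1/τ₀² = 1/8.51² = 0.0138083; data precision n/σ² = 10/7.67² = 0.169984.
Posterior precision = 0.0138083 + 0.169984 = 0.183793, giving posterior SD = 1/√0.183793 = 2.333.
Posterior mean = (0.0138083·158.8 + 0.169984·139.51) / 0.183793 = 140.959.

Posterior mean ≈ 140.959; posterior SD ≈ 2.333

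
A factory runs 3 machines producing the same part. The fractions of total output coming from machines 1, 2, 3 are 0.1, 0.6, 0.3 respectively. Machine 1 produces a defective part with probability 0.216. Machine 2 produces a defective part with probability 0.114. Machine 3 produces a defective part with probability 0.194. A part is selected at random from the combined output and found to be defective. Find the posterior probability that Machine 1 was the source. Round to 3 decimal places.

Tabulate prior·likelihood by source: [1] prior 0.1, lik 0.216, product 0.02160; [2] prior 0.6, lik 0.114, product 0.06840; [3] prior 0.3, lik 0.194, product 0.05820.
Normalizing constant = 0.14820; the posterior for Machine 1 is its product over the sum, 0.02160/0.14820 = 0.146.

Posterior probability ≈ 0.146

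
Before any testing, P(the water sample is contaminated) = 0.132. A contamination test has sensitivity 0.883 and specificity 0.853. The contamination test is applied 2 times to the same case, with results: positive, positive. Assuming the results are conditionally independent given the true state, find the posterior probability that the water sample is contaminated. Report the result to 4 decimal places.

With H the event that the water sample is contaminated, the joint likelihood of the observed sequence is P(data|H) = 0.883·0.883 = 0.77969 and P(data|¬H) = 0.147·0.147 = 0.021609.
Bayes: P(H|data) = 0.132·0.77969 / (0.132·0.77969 + 0.868·0.021609) = 0.10292/0.12168 = 0.8458.

Posterior P(H) ≈ 0.8458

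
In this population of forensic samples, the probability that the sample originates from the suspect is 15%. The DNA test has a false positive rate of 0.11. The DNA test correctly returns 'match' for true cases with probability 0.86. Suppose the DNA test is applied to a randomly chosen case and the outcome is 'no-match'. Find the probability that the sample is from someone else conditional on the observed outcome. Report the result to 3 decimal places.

P(¬H | E) ≈ 0.973

Let H be the event that the sample originates from the suspect. P(H) = 0.15, so P(¬H) = 0.85. With E the 'no-match' result, P(E|H) = 0.14 and P(E|¬H) = 0.89.
P(E) = 0.14·0.15 + 0.89·0.85 = 0.021000 + 0.75650 = 0.77750.
By Bayes' theorem, P(H|E) = 0.021000 / 0.77750 = 0.027. Hence P(¬H|E) = 1 − 0.027 = 0.973.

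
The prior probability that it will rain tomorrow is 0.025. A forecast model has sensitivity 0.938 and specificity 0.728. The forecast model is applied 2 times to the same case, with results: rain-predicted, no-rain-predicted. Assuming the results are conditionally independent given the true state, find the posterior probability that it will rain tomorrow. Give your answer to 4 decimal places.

With H the event that it will rain tomorrow, the joint likelihood of the observed sequence is P(data|H) = 0.938·0.062 = 0.058156 and P(data|¬H) = 0.272·0.728 = 0.19802.
Bayes: P(H|data) = 0.025·0.058156 / (0.025·0.058156 + 0.975·0.19802) = 0.0014539/0.19452 = 0.0075.

Posterior P(H) ≈ 0.0075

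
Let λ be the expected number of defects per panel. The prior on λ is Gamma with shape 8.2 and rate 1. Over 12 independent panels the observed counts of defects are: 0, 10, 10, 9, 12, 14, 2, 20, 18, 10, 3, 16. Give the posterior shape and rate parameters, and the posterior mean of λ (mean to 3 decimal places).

Total count ∑xᵢ = 124 over n = 12 panels.
Gamma is conjugate to the Poisson likelihood: posterior is Gamma(shape = 8.2+124 = 132.2, rate = 1+12 = 13).
Posterior mean = shape/rate = 132.2/13 = 10.169.

Posterior: Gamma(shape=132.2, rate=13); mean ≈ 10.169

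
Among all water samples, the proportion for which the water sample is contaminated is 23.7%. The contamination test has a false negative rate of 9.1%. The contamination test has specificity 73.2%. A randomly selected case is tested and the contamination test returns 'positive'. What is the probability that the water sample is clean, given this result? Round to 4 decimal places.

P(¬H | E) ≈ 0.4870

Let H be the event that the water sample is contaminated. P(H) = 0.237, so P(¬H) = 0.763. With E the 'positive' result, P(E|H) = 0.909 and P(E|¬H) = 0.268.
P(E) = 0.909·0.237 + 0.268·0.763 = 0.21543 + 0.20448 = 0.41992.
By Bayes' theorem, P(H|E) = 0.21543 / 0.41992 = 0.5130. Hence P(¬H|E) = 1 − 0.5130 = 0.4870.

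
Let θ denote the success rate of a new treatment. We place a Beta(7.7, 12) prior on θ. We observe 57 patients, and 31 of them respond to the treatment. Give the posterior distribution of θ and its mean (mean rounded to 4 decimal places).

Posterior: Beta(38.7, 38); mean ≈ 0.5046

Observing 31 successes and 26 failures updates Beta(7.7, 12) by adding the success and failure counts to the two shape parameters: α = 7.7+31 = 38.7, β = 12+26 = 38.
E[θ | data] = 38.7/(38.7+38) = 0.5046.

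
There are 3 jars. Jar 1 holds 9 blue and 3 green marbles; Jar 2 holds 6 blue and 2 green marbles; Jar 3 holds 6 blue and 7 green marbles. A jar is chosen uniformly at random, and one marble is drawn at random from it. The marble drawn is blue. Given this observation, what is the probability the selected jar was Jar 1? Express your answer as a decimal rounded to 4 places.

Posterior probability ≈ 0.3824

P(blue|Jar 1) = 0.75; P(blue|Jar 2) = 0.75; P(blue|Jar 3) = 0.4615.
Prior × likelihood for each source: 0.333333·0.75=0.2500, 0.333333·0.75=0.2500, 0.333333·0.4615=0.1538. Summing gives P(blue) = 0.65385.
P(Jar 1 | blue) = 0.2500 / 0.65385 = 0.3824.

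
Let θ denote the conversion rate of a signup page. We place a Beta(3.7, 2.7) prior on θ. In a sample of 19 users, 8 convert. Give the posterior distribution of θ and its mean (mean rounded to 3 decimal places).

Observing 8 successes and 11 failures updates Beta(3.7, 2.7) by adding the success and failure counts to the two shape parameters: α = 3.7+8 = 11.7, β = 2.7+11 = 13.7.
Posterior mean = α/(α+β) = 11.7/25.4 = 0.461.

Posterior: Beta(11.7, 13.7); mean ≈ 0.461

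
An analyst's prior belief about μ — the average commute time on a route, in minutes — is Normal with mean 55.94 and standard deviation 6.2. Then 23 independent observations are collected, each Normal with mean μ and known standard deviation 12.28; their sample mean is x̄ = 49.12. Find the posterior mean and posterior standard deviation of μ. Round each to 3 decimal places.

With known σ, the Normal prior is conjugate. Weight on the data is w = (n/σ²)/(n/σ² + 1/τ₀²) = 0.152522/(0.152522+0.0260146) = 0.85429.
Posterior mean = w·x̄ + (1−w)·μ₀ = 0.85429·49.12 + 0.14571·55.94 = 50.114. Posterior variance = 1/(0.152522+0.0260146) = 5.60111, so SD = 2.367.

Posterior mean ≈ 50.114; posterior SD ≈ 2.367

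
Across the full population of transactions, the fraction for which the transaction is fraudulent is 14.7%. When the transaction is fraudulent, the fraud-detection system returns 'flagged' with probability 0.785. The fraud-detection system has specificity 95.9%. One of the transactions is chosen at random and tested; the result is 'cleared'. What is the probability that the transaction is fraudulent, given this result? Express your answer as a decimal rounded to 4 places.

Write H for 'the transaction is fraudulent'. Prior odds H:¬H = 0.147/0.853 = 0.17233. For the 'cleared' outcome, the likelihood ratio is 0.215/0.959 = 0.22419.
Posterior odds = 0.17233 × 0.22419 = 0.038636, so P(H|E) = 0.038636/(1+0.038636) = 0.0372.

P(H | E) ≈ 0.0372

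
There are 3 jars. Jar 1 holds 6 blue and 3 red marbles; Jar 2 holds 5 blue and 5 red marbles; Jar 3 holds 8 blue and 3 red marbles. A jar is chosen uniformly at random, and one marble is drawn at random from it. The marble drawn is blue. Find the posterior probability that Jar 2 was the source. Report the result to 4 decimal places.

P(blue|Jar 1) = 0.6667; P(blue|Jar 2) = 0.5; P(blue|Jar 3) = 0.7273.
Prior × likelihood for each source: 0.333333·0.6667=0.2222, 0.333333·0.5=0.1667, 0.333333·0.7273=0.2424. Summing gives P(blue) = 0.63131.
P(Jar 2 | blue) = 0.1667 / 0.63131 = 0.2640.

Posterior probability ≈ 0.2640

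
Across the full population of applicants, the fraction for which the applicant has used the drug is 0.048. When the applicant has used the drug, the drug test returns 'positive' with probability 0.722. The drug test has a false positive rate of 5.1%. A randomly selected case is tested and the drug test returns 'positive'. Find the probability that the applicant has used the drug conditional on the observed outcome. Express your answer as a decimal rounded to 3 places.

Let H be the event that the applicant has used the drug. P(H) = 0.048, so P(¬H) = 0.952. With E the 'positive' result, P(E|H) = 0.722 and P(E|¬H) = 0.051.
P(E) = 0.722·0.048 + 0.051·0.952 = 0.034656 + 0.048552 = 0.083208.
By Bayes' theorem, P(H|E) = 0.034656 / 0.083208 = 0.416.

P(H | E) ≈ 0.416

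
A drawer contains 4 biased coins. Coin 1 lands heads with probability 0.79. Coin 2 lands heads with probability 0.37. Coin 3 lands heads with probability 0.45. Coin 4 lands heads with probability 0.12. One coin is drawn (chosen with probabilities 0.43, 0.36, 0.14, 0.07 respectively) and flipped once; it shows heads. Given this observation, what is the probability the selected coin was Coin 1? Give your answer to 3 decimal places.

Tabulate prior·likelihood by source: [1] prior 0.43, lik 0.79, product 0.3397; [2] prior 0.36, lik 0.37, product 0.1332; [3] prior 0.14, lik 0.45, product 0.06300; [4] prior 0.07, lik 0.12, product 0.008400.
Normalizing constant = 0.54430; the posterior for Coin 1 is its product over the sum, 0.3397/0.54430 = 0.624.

Posterior probability ≈ 0.624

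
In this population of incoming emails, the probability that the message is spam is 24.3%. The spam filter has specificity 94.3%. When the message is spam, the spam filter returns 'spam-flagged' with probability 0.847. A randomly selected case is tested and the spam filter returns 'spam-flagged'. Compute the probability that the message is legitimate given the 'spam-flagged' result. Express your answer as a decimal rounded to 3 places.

Let H be the event that the message is spam. P(H) = 0.243, so P(¬H) = 0.757. With E the 'spam-flagged' result, P(E|H) = 0.847 and P(E|¬H) = 0.057.
P(E) = 0.847·0.243 + 0.057·0.757 = 0.20582 + 0.043149 = 0.24897.
By Bayes' theorem, P(H|E) = 0.20582 / 0.24897 = 0.827. Hence P(¬H|E) = 1 − 0.827 = 0.173.

P(¬H | E) ≈ 0.173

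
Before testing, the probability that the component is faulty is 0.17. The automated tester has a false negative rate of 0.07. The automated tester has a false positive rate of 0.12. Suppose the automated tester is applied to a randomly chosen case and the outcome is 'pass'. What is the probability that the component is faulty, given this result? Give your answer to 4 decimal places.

Write H for 'the component is faulty'. Prior odds H:¬H = 0.17/0.83 = 0.20482. For the 'pass' outcome, the likelihood ratio is 0.07/0.88 = 0.079545.
Posterior odds = 0.20482 × 0.079545 = 0.016292, so P(H|E) = 0.016292/(1+0.016292) = 0.0160.

P(H | E) ≈ 0.0160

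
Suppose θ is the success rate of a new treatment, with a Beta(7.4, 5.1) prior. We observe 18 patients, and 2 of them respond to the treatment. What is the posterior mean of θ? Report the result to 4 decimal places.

Posterior mean ≈ 0.3082

Observing 2 successes and 16 failures updates Beta(7.4, 5.1) by adding the success and failure counts to the two shape parameters: α = 7.4+2 = 9.4, β = 5.1+16 = 21.1.
Posterior mean = α/(α+β) = 9.4/30.5 = 0.3082.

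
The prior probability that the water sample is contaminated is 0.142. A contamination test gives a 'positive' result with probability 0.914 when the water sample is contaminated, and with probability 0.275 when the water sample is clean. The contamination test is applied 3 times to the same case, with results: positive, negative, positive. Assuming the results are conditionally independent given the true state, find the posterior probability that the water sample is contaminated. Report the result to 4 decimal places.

With H the event that the water sample is contaminated, the joint likelihood of the observed sequence is P(data|H) = 0.914·0.086·0.914 = 0.071844 and P(data|¬H) = 0.275·0.725·0.275 = 0.054828.
Bayes: P(H|data) = 0.142·0.071844 / (0.142·0.071844 + 0.858·0.054828) = 0.010202/0.057244 = 0.1782.

Posterior P(H) ≈ 0.1782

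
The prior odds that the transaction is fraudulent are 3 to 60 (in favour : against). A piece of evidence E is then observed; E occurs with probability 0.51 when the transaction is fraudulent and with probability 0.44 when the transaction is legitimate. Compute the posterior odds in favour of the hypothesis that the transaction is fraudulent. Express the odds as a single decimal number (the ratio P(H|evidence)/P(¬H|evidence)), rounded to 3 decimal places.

Posterior odds ≈ 0.058

Prior odds = 3/60 = 0.050000. In log-odds, ln(0.050000) = -2.9957.
Add log likelihood ratio: ln(1.1591) = 0.14764.
Posterior log-odds = -2.8481, so posterior odds = exp(-2.8481) = 0.057955.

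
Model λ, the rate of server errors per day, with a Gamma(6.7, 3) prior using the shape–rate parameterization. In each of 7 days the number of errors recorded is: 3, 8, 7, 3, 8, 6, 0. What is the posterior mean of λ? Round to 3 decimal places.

Total count ∑xᵢ = 35 over n = 7 days.
Gamma is conjugate to the Poisson likelihood: posterior is Gamma(shape = 6.7+35 = 41.7, rate = 3+7 = 10).
Posterior mean = shape/rate = 41.7/10 = 4.170.

Posterior mean ≈ 4.170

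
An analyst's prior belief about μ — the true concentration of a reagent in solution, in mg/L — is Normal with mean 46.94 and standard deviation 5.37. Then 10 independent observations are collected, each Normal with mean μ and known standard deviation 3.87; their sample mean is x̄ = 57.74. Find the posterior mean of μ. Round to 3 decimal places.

Prior precision 1/τ₀² = 1/5.37² = 0.0346778; data precision n/σ² = 10/3.87² = 0.667695.
Posterior precision = 0.0346778 + 0.667695 = 0.702373.
Posterior mean = (0.0346778·46.94 + 0.667695·57.74) / 0.702373 = 57.207.

Posterior mean ≈ 57.207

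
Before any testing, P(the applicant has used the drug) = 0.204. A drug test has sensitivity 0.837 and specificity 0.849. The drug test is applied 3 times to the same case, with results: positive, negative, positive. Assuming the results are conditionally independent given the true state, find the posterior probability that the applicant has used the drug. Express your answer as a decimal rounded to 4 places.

With H the event that the applicant has used the drug, the joint likelihood of the observed sequence is P(data|H) = 0.837·0.163·0.837 = 0.11419 and P(data|¬H) = 0.151·0.849·0.151 = 0.019358.
Bayes: P(H|data) = 0.204·0.11419 / (0.204·0.11419 + 0.796·0.019358) = 0.023295/0.038704 = 0.6019.

Posterior P(H) ≈ 0.6019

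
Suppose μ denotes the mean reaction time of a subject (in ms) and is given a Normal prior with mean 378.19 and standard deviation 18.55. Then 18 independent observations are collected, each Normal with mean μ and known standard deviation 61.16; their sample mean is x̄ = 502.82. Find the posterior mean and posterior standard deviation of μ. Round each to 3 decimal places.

With known σ, the Normal prior is conjugate. Weight on the data is w = (n/σ²)/(n/σ² + 1/τ₀²) = 0.00481213/(0.00481213+0.00290611) = 0.62348.
Posterior mean = w·x̄ + (1−w)·μ₀ = 0.62348·502.82 + 0.37652·378.19 = 455.894. Posterior variance = 1/(0.00481213+0.00290611) = 129.563, so SD = 11.383.

Posterior mean ≈ 455.894; posterior SD ≈ 11.383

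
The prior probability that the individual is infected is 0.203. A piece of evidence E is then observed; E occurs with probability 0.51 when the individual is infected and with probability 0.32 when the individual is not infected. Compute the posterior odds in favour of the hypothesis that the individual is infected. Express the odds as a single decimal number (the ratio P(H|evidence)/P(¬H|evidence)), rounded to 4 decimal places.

Prior odds = 0.203/(1−0.203) = 0.25471. In log-odds, ln(0.25471) = -1.3676.
Add log likelihood ratio: ln(1.5938) = 0.46609.
Posterior log-odds = -0.90156, so posterior odds = exp(-0.90156) = 0.40594.

Posterior odds ≈ 0.4059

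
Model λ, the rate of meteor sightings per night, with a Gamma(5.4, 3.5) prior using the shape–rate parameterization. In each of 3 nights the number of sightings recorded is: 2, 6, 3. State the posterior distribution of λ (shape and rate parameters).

Total count ∑xᵢ = 11 over n = 3 nights.
Gamma is conjugate to the Poisson likelihood: posterior is Gamma(shape = 5.4+11 = 16.4, rate = 3.5+3 = 6.5).

Posterior: Gamma(shape=16.4, rate=6.5)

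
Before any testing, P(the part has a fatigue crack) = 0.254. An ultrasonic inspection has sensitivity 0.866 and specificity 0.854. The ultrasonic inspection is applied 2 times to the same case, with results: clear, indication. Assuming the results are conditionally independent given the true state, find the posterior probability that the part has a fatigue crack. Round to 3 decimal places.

Posterior P(H) ≈ 0.241

Let H be the event that the part has a fatigue crack; start with P(H) = 0.254. P('indication'|H) = 0.866, P('indication'|¬H) = 0.146.
Update on result 1 ('clear'): P(H) ← 0.134·0.2540 / (0.134·0.2540 + 0.854·0.7460) = 0.034036/0.67112 = 0.0507.
Update on result 2 ('indication'): P(H) ← 0.866·0.0507 / (0.866·0.0507 + 0.146·0.9493) = 0.043919/0.18251 = 0.2406.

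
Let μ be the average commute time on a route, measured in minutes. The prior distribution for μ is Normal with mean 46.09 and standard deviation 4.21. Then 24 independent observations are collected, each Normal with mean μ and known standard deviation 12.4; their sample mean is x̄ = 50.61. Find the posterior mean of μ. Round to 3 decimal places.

With known σ, the Normal prior is conjugate. Weight on the data is w = (n/σ²)/(n/σ² + 1/τ₀²) = 0.156087/(0.156087+0.0564204) = 0.73450.
Posterior mean = w·x̄ + (1−w)·μ₀ = 0.73450·50.61 + 0.26550·46.09 = 49.410.

Posterior mean ≈ 49.410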